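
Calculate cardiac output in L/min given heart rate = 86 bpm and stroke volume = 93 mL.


CO = HR * SV
CO = 86 * 93 / 1000
CO = 7.998 L/min


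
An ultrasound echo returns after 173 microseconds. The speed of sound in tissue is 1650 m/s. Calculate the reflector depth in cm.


depth = c * t / 2
t = 173 us = 1.7300e-04 s
depth = 1650 * 1.7300e-04 / 2
depth = 0.142725 m = 14.2725 cm


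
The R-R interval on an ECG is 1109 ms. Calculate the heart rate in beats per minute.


HR = 60 / RR_interval(s)
RR = 1109 ms = 1.109 s
HR = 60 / 1.109 = 54.1 bpm


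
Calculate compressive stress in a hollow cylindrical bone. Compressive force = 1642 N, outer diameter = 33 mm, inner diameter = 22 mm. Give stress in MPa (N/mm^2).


A = pi*(r_o^2 - r_i^2)
r_o = 16.5 mm, r_i = 11 mm
A = 475.166 mm^2
sigma = F/A = 1642 / 475.166
sigma = 3.456 MPa


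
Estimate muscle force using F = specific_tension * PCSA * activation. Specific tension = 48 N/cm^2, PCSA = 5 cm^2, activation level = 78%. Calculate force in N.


F = sigma * PCSA * activation
F = 48 * 5 * 0.78
F = 187.2 N


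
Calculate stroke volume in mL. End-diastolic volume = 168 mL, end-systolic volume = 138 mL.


SV = EDV - ESV
SV = 168 - 138
SV = 30 mL


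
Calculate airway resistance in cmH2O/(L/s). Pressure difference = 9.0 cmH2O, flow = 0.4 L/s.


R = dP / flow
R = 9.0 / 0.4
R = 22.5 cmH2O/(L/s)


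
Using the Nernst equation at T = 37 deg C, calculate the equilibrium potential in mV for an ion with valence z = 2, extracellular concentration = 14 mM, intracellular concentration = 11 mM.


E = (RT/(zF)) * ln(C_out/C_in)
T = 37 + 273.15 = 310.15 K
E = (8.314 * 310.15 / (2 * 96485)) * ln(14/11)
E = 3.223 mV


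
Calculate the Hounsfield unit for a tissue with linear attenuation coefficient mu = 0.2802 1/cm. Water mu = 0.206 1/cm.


HU = ((mu_tissue - mu_water) / mu_water) * 1000
HU = ((0.2802 - 0.206) / 0.206) * 1000
HU = 360.2


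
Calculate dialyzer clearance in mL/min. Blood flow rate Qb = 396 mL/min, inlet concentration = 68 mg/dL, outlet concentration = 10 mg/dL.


K = Qb * (Cb_in - Cb_out) / Cb_in
K = 396 * (68 - 10) / 68
K = 337.8 mL/min


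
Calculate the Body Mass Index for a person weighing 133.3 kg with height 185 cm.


BMI = weight / height^2
height = 185 cm = 1.85 m
BMI = 133.3 / 1.85^2
BMI = 38.95 kg/m^2


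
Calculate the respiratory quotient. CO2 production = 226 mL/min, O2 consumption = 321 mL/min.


RQ = VCO2 / VO2
RQ = 226 / 321
RQ = 0.704


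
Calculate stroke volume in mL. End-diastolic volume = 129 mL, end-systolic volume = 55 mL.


SV = EDV - ESV
SV = 129 - 55
SV = 74 mL


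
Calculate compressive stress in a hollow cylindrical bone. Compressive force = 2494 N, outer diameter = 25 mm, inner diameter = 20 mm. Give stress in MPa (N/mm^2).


A = pi*(r_o^2 - r_i^2)
r_o = 12.5 mm, r_i = 10 mm
A = 176.715 mm^2
sigma = F/A = 2494 / 176.715
sigma = 14.11 MPa


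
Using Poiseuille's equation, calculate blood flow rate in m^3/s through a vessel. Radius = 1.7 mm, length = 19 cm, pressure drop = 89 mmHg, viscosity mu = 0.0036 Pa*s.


Q = pi*r^4*dP / (8*mu*L)
r = 0.0017 m, L = 0.19 m
dP = 89 mmHg = 11865.658 Pa
Q = 5.6897e-05 m^3/s


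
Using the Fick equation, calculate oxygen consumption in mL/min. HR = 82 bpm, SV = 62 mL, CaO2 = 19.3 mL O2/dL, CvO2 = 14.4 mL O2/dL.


CO = HR*SV = 82*62/1000 = 5.084 L/min
a-v O2 diff = 19.3 - 14.4 = 4.9 mL/dL
VO2 = CO * (CaO2-CvO2) * 10 dL/L
VO2 = 5.084 * 4.9 * 10
VO2 = 249.1 mL/min


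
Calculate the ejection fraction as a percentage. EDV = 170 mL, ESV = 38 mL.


SV = EDV - ESV = 170 - 38 = 132 mL
EF = SV/EDV * 100 = 132/170 * 100
EF = 77.65%


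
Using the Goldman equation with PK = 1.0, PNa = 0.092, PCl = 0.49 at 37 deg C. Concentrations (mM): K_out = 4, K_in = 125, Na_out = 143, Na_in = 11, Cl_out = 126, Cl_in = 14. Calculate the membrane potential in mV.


Vm = (RT/F)*ln((PK*Ko + PNa*Nao + PCl*Cli)/(PK*Ki + PNa*Nai + PCl*Clo))
Numer = 24.016, Denom = 187.752
Vm = -54.96 mV


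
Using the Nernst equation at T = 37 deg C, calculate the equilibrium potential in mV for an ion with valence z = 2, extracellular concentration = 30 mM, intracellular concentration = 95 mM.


E = (RT/(zF)) * ln(C_out/C_in)
T = 37 + 273.15 = 310.15 K
E = (8.314 * 310.15 / (2 * 96485)) * ln(30/95)
E = -15.4 mV


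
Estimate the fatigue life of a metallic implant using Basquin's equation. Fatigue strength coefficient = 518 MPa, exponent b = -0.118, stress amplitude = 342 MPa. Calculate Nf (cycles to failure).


sigma_a = sigma_f' * (2Nf)^b
2Nf = (sigma_a/sigma_f')^(1/b)
2Nf = (342/518)^(1/-0.118)
2Nf = 33.728503
Nf = 16.86


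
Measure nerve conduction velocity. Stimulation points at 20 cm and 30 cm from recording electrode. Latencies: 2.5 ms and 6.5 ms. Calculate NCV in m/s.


Distance = (30 - 20) / 100 = 0.1 m
dt = (6.5 - 2.5) / 1000 = 0.004 s
NCV = dist / dt = 25 m/s


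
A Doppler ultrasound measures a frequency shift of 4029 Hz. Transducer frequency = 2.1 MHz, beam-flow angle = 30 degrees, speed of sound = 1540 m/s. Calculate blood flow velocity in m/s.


v = fd * c / (2 * f0 * cos(theta))
v = 4029 * 1540 / (2 * 2.1000e+06 * cos(30))
v = 1.706 m/s


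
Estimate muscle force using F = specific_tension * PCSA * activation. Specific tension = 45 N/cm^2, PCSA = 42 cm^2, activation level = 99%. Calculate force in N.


F = sigma * PCSA * activation
F = 45 * 42 * 0.99
F = 1871 N


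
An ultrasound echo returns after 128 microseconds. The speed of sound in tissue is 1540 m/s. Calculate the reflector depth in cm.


depth = c * t / 2
t = 128 us = 1.2800e-04 s
depth = 1540 * 1.2800e-04 / 2
depth = 0.09856 m = 9.856 cm


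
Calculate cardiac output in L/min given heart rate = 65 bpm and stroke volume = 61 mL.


CO = HR * SV
CO = 65 * 61 / 1000
CO = 3.965 L/min


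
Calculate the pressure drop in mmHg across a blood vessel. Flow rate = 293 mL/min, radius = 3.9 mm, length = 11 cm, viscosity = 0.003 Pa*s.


dP = 8*mu*L*Q / (pi*r^4)
Q = 293 mL/min = 4.88333e-06 m^3/s
dP = 17.7383 Pa = 17.7383 / 133.322 mmHg = 0.133 mmHg


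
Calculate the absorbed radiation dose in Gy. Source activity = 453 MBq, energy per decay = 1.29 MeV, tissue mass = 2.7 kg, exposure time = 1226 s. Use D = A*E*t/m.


A = 453 MBq = 4.5300e+08 Bq
E = 1.29 MeV = 2.06658e-13 J
D = A*E*t/m = 4.5300e+08*2.06658e-13*1226/2.7
D = 0.04251 Gy


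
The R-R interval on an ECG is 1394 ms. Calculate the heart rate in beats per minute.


HR = 60 / RR_interval(s)
RR = 1394 ms = 1.394 s
HR = 60 / 1.394 = 43.04 bpm


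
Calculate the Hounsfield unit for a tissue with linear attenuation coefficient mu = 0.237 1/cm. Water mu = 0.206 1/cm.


HU = ((mu_tissue - mu_water) / mu_water) * 1000
HU = ((0.237 - 0.206) / 0.206) * 1000
HU = 150.5


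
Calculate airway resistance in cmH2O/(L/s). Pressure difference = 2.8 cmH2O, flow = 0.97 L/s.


R = dP / flow
R = 2.8 / 0.97
R = 2.887 cmH2O/(L/s)


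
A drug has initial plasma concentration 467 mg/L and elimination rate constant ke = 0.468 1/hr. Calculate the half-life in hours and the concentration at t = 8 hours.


t_half = ln(2) / ke = 0.693147 / 0.468 = 1.481 hr
C(t) = C0 * exp(-ke*t) = 467 * exp(-0.468*8)
C(8) = 11.05 mg/L


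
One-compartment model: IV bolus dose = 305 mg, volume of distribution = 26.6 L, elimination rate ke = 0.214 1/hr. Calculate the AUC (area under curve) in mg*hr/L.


C0 = Dose/Vd = 305/26.6 = 11.4662 mg/L
AUC = C0/ke = 11.4662/0.214
AUC = 53.58 mg*hr/L


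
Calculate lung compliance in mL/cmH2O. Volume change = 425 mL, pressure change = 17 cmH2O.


C = dV / dP
C = 425 / 17
C = 25 mL/cmH2O


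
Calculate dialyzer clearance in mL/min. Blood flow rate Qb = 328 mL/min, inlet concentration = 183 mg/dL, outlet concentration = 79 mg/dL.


K = Qb * (Cb_in - Cb_out) / Cb_in
K = 328 * (183 - 79) / 183
K = 186.4 mL/min


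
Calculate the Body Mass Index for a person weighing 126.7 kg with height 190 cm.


BMI = weight / height^2
height = 190 cm = 1.9 m
BMI = 126.7 / 1.9^2
BMI = 35.1 kg/m^2


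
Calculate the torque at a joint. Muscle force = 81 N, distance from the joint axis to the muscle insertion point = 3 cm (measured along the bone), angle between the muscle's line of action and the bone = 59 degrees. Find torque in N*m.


Torque = F * d * sin(theta)   (moment arm = d*sin(theta))
d = 3 cm = 0.03 m
Torque = 81 * 0.03 * sin(59)
Torque = 2.083 N*m


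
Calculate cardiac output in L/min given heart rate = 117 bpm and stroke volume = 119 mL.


CO = HR * SV
CO = 117 * 119 / 1000
CO = 13.92 L/min


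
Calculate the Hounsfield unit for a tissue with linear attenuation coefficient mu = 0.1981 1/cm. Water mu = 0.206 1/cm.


HU = ((mu_tissue - mu_water) / mu_water) * 1000
HU = ((0.1981 - 0.206) / 0.206) * 1000
HU = -38.35


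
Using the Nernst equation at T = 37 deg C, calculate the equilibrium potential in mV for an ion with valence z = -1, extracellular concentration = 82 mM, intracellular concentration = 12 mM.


E = (RT/(zF)) * ln(C_out/C_in)
T = 37 + 273.15 = 310.15 K
E = (8.314 * 310.15 / (-1 * 96485)) * ln(82/12)
E = -51.36 mV


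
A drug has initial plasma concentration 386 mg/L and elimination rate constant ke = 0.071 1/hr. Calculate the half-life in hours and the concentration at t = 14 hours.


t_half = ln(2) / ke = 0.693147 / 0.071 = 9.763 hr
C(t) = C0 * exp(-ke*t) = 386 * exp(-0.071*14)
C(14) = 142.9 mg/L


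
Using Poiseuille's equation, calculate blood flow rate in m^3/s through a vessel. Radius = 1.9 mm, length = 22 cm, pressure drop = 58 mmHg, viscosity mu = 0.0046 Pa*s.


Q = pi*r^4*dP / (8*mu*L)
r = 0.0019 m, L = 0.22 m
dP = 58 mmHg = 7732.676 Pa
Q = 3.9104e-05 m^3/s


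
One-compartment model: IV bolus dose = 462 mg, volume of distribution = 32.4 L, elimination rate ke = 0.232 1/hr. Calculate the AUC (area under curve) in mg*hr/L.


C0 = Dose/Vd = 462/32.4 = 14.2593 mg/L
AUC = C0/ke = 14.2593/0.232
AUC = 61.46 mg*hr/L


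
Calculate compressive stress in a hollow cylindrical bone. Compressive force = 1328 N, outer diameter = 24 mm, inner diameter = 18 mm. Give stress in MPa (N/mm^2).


A = pi*(r_o^2 - r_i^2)
r_o = 12 mm, r_i = 9 mm
A = 197.92 mm^2
sigma = F/A = 1328 / 197.92
sigma = 6.71 MPa


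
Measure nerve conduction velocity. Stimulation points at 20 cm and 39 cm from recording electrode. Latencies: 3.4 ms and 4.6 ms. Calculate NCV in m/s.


Distance = (39 - 20) / 100 = 0.19 m
dt = (4.6 - 3.4) / 1000 = 0.0012 s
NCV = dist / dt = 158.3 m/s


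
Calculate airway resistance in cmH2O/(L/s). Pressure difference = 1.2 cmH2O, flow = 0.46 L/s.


R = dP / flow
R = 1.2 / 0.46
R = 2.609 cmH2O/(L/s)


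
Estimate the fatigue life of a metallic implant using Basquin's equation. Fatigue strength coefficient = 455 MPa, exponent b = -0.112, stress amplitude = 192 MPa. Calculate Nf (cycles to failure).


sigma_a = sigma_f' * (2Nf)^b
2Nf = (sigma_a/sigma_f')^(1/b)
2Nf = (192/455)^(1/-0.112)
2Nf = 2216.2896
Nf = 1108


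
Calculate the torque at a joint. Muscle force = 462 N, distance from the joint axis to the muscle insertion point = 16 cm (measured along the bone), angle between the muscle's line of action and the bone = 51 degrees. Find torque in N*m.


Torque = F * d * sin(theta)   (moment arm = d*sin(theta))
d = 16 cm = 0.16 m
Torque = 462 * 0.16 * sin(51)
Torque = 57.45 N*m


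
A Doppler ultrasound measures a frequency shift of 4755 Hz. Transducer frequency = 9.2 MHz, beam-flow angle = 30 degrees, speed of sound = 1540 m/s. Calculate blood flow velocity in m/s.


v = fd * c / (2 * f0 * cos(theta))
v = 4755 * 1540 / (2 * 9.2000e+06 * cos(30))
v = 0.4595 m/s


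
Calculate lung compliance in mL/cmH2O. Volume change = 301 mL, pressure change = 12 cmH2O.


C = dV / dP
C = 301 / 12
C = 25.08 mL/cmH2O


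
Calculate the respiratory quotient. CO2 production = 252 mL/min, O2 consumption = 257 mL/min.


RQ = VCO2 / VO2
RQ = 252 / 257
RQ = 0.9805


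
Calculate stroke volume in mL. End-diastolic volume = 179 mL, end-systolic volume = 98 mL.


SV = EDV - ESV
SV = 179 - 98
SV = 81 mL


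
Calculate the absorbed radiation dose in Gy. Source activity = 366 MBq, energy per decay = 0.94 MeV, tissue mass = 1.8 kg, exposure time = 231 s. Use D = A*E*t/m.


A = 366 MBq = 3.6600e+08 Bq
E = 0.94 MeV = 1.50588e-13 J
D = A*E*t/m = 3.6600e+08*1.50588e-13*231/1.8
D = 0.007073 Gy


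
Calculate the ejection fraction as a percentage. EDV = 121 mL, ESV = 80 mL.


SV = EDV - ESV = 121 - 80 = 41 mL
EF = SV/EDV * 100 = 41/121 * 100
EF = 33.88%


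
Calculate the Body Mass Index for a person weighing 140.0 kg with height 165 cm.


BMI = weight / height^2
height = 165 cm = 1.65 m
BMI = 140.0 / 1.65^2
BMI = 51.42 kg/m^2


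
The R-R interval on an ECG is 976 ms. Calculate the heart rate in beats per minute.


HR = 60 / RR_interval(s)
RR = 976 ms = 0.976 s
HR = 60 / 0.976 = 61.48 bpm


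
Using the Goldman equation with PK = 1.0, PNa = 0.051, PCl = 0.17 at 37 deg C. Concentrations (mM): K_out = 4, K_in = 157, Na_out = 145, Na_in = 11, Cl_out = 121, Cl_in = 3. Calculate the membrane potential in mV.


Vm = (RT/F)*ln((PK*Ko + PNa*Nao + PCl*Cli)/(PK*Ki + PNa*Nai + PCl*Clo))
Numer = 11.905, Denom = 178.131
Vm = -72.31 mV


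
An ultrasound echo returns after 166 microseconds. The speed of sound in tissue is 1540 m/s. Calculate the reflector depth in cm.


depth = c * t / 2
t = 166 us = 1.6600e-04 s
depth = 1540 * 1.6600e-04 / 2
depth = 0.12782 m = 12.782 cm


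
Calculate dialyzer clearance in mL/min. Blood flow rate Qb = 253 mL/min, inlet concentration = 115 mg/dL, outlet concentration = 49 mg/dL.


K = Qb * (Cb_in - Cb_out) / Cb_in
K = 253 * (115 - 49) / 115
K = 145.2 mL/min


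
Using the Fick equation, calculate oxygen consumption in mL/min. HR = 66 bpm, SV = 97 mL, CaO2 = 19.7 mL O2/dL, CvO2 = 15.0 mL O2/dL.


CO = HR*SV = 66*97/1000 = 6.402 L/min
a-v O2 diff = 19.7 - 15.0 = 4.7 mL/dL
VO2 = CO * (CaO2-CvO2) * 10 dL/L
VO2 = 6.402 * 4.7 * 10
VO2 = 300.9 mL/min


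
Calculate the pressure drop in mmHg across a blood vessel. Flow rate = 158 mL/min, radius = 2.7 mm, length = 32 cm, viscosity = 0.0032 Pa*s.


dP = 8*mu*L*Q / (pi*r^4)
Q = 158 mL/min = 2.63333e-06 m^3/s
dP = 129.208 Pa = 129.208 / 133.322 mmHg = 0.9691 mmHg


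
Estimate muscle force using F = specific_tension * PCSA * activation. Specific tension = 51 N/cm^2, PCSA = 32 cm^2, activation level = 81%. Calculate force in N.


F = sigma * PCSA * activation
F = 51 * 32 * 0.81
F = 1322 N


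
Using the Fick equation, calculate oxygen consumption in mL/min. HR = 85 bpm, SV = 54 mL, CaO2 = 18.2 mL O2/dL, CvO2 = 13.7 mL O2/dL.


CO = HR*SV = 85*54/1000 = 4.59 L/min
a-v O2 diff = 18.2 - 13.7 = 4.5 mL/dL
VO2 = CO * (CaO2-CvO2) * 10 dL/L
VO2 = 4.59 * 4.5 * 10
VO2 = 206.6 mL/min


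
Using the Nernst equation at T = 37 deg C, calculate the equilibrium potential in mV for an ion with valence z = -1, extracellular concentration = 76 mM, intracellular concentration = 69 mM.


E = (RT/(zF)) * ln(C_out/C_in)
T = 37 + 273.15 = 310.15 K
E = (8.314 * 310.15 / (-1 * 96485)) * ln(76/69)
E = -2.582 mV


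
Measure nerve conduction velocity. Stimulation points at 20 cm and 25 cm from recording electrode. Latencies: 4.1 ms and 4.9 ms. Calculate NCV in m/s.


Distance = (25 - 20) / 100 = 0.05 m
dt = (4.9 - 4.1) / 1000 = 8.0000e-04 s
NCV = dist / dt = 62.5 m/s


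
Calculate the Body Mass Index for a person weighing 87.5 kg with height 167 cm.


BMI = weight / height^2
height = 167 cm = 1.67 m
BMI = 87.5 / 1.67^2
BMI = 31.37 kg/m^2


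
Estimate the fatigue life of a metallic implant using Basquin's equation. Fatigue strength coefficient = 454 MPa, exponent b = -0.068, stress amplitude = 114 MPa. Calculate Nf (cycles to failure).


sigma_a = sigma_f' * (2Nf)^b
2Nf = (sigma_a/sigma_f')^(1/b)
2Nf = (114/454)^(1/-0.068)
2Nf = 6.6949914e+08
Nf = 3.3475e+08


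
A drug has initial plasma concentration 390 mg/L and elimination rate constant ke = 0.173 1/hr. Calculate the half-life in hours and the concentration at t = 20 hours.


t_half = ln(2) / ke = 0.693147 / 0.173 = 4.007 hr
C(t) = C0 * exp(-ke*t) = 390 * exp(-0.173*20)
C(20) = 12.26 mg/L


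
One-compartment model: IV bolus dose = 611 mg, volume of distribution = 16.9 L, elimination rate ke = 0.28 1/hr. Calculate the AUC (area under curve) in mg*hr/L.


C0 = Dose/Vd = 611/16.9 = 36.1538 mg/L
AUC = C0/ke = 36.1538/0.28
AUC = 129.1 mg*hr/L


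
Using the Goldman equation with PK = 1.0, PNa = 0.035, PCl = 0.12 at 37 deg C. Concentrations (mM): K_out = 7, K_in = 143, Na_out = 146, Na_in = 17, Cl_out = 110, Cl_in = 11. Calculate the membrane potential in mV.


Vm = (RT/F)*ln((PK*Ko + PNa*Nao + PCl*Cli)/(PK*Ki + PNa*Nai + PCl*Clo))
Numer = 13.43, Denom = 156.795
Vm = -65.68 mV


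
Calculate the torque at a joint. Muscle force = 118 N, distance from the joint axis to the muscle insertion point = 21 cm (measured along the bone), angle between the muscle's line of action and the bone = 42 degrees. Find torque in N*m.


Torque = F * d * sin(theta)   (moment arm = d*sin(theta))
d = 21 cm = 0.21 m
Torque = 118 * 0.21 * sin(42)
Torque = 16.58 N*m


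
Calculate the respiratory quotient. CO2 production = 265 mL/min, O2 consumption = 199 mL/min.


RQ = VCO2 / VO2
RQ = 265 / 199
RQ = 1.332


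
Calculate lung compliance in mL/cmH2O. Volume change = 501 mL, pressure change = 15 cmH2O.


C = dV / dP
C = 501 / 15
C = 33.4 mL/cmH2O


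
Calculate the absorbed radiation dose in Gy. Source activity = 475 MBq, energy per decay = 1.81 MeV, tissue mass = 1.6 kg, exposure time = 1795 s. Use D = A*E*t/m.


A = 475 MBq = 4.7500e+08 Bq
E = 1.81 MeV = 2.89962e-13 J
D = A*E*t/m = 4.7500e+08*2.89962e-13*1795/1.6
D = 0.1545 Gy


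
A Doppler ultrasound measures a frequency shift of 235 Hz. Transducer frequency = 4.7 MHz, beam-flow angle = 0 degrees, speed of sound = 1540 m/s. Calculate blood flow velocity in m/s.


v = fd * c / (2 * f0 * cos(theta))
v = 235 * 1540 / (2 * 4.7000e+06 * cos(0))
v = 0.0385 m/s


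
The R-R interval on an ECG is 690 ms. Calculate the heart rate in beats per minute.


HR = 60 / RR_interval(s)
RR = 690 ms = 0.69 s
HR = 60 / 0.69 = 86.96 bpm


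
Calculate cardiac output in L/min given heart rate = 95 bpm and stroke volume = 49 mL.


CO = HR * SV
CO = 95 * 49 / 1000
CO = 4.655 L/min


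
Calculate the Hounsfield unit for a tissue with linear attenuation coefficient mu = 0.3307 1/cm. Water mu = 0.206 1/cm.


HU = ((mu_tissue - mu_water) / mu_water) * 1000
HU = ((0.3307 - 0.206) / 0.206) * 1000
HU = 605.3


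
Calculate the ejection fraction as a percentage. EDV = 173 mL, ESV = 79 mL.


SV = EDV - ESV = 173 - 79 = 94 mL
EF = SV/EDV * 100 = 94/173 * 100
EF = 54.34%


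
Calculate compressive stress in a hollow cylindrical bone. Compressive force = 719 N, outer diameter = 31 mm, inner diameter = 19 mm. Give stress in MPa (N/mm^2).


A = pi*(r_o^2 - r_i^2)
r_o = 15.5 mm, r_i = 9.5 mm
A = 471.239 mm^2
sigma = F/A = 719 / 471.239
sigma = 1.526 MPa


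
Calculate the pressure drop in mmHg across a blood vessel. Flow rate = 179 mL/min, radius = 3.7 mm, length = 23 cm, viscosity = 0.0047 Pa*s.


dP = 8*mu*L*Q / (pi*r^4)
Q = 179 mL/min = 2.98333e-06 m^3/s
dP = 43.8188 Pa = 43.8188 / 133.322 mmHg = 0.3287 mmHg


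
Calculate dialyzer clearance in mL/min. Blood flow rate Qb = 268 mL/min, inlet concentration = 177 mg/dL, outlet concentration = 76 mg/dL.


K = Qb * (Cb_in - Cb_out) / Cb_in
K = 268 * (177 - 76) / 177
K = 152.9 mL/min


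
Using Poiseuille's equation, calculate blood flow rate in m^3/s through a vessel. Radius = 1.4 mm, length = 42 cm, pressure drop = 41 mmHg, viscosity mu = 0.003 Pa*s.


Q = pi*r^4*dP / (8*mu*L)
r = 0.0014 m, L = 0.42 m
dP = 41 mmHg = 5466.202 Pa
Q = 6.5447e-06 m^3/s


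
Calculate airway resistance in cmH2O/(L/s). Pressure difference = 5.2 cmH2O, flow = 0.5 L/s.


R = dP / flow
R = 5.2 / 0.5
R = 10.4 cmH2O/(L/s)


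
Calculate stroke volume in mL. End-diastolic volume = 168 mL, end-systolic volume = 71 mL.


SV = EDV - ESV
SV = 168 - 71
SV = 97 mL


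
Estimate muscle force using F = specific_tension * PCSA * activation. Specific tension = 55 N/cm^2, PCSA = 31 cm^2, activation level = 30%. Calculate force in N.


F = sigma * PCSA * activation
F = 55 * 31 * 0.3
F = 511.5 N


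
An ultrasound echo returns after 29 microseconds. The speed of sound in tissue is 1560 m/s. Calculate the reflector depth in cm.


depth = c * t / 2
t = 29 us = 2.9000e-05 s
depth = 1560 * 2.9000e-05 / 2
depth = 0.02262 m = 2.262 cm


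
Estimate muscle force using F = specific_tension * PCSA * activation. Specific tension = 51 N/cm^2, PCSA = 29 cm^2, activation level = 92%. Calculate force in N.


F = sigma * PCSA * activation
F = 51 * 29 * 0.92
F = 1361 N


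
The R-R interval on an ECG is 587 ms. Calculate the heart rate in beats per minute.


HR = 60 / RR_interval(s)
RR = 587 ms = 0.587 s
HR = 60 / 0.587 = 102.2 bpm


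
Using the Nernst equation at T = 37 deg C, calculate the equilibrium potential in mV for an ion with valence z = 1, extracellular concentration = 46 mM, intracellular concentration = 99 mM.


E = (RT/(zF)) * ln(C_out/C_in)
T = 37 + 273.15 = 310.15 K
E = (8.314 * 310.15 / (1 * 96485)) * ln(46/99)
E = -20.48 mV


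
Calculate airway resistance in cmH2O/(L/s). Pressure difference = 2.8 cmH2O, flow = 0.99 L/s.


R = dP / flow
R = 2.8 / 0.99
R = 2.828 cmH2O/(L/s)


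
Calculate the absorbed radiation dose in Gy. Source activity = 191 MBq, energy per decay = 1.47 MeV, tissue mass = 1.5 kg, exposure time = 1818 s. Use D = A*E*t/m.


A = 191 MBq = 1.9100e+08 Bq
E = 1.47 MeV = 2.35494e-13 J
D = A*E*t/m = 1.9100e+08*2.35494e-13*1818/1.5
D = 0.05451 Gy


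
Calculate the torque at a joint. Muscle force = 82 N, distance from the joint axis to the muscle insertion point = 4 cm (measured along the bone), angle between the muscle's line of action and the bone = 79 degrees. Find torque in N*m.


Torque = F * d * sin(theta)   (moment arm = d*sin(theta))
d = 4 cm = 0.04 m
Torque = 82 * 0.04 * sin(79)
Torque = 3.22 N*m


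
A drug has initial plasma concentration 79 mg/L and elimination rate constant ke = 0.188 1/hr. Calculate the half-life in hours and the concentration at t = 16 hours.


t_half = ln(2) / ke = 0.693147 / 0.188 = 3.687 hr
C(t) = C0 * exp(-ke*t) = 79 * exp(-0.188*16)
C(16) = 3.902 mg/L


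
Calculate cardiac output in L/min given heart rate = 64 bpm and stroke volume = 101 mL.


CO = HR * SV
CO = 64 * 101 / 1000
CO = 6.464 L/min


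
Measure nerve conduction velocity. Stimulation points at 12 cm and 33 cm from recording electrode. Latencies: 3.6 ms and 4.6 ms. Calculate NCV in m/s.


Distance = (33 - 12) / 100 = 0.21 m
dt = (4.6 - 3.6) / 1000 = 1.0000e-03 s
NCV = dist / dt = 210 m/s


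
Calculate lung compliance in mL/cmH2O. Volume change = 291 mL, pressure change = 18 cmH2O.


C = dV / dP
C = 291 / 18
C = 16.17 mL/cmH2O


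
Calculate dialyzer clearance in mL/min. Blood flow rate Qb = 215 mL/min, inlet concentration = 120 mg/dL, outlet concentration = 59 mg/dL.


K = Qb * (Cb_in - Cb_out) / Cb_in
K = 215 * (120 - 59) / 120
K = 109.3 mL/min


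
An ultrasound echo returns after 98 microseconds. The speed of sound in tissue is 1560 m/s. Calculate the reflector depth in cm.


depth = c * t / 2
t = 98 us = 9.8000e-05 s
depth = 1560 * 9.8000e-05 / 2
depth = 0.07644 m = 7.644 cm


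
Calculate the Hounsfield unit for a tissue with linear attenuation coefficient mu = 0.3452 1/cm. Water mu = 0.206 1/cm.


HU = ((mu_tissue - mu_water) / mu_water) * 1000
HU = ((0.3452 - 0.206) / 0.206) * 1000
HU = 675.7


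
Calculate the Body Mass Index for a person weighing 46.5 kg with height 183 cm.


BMI = weight / height^2
height = 183 cm = 1.83 m
BMI = 46.5 / 1.83^2
BMI = 13.89 kg/m^2


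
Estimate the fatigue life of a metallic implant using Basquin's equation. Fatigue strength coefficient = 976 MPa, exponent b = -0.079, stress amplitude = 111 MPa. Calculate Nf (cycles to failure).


sigma_a = sigma_f' * (2Nf)^b
2Nf = (sigma_a/sigma_f')^(1/b)
2Nf = (111/976)^(1/-0.079)
2Nf = 8.9324922e+11
Nf = 4.4662e+11


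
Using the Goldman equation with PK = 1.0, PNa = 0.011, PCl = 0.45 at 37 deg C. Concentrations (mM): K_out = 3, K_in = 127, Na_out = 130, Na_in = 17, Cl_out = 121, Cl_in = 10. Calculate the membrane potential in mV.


Vm = (RT/F)*ln((PK*Ko + PNa*Nao + PCl*Cli)/(PK*Ki + PNa*Nai + PCl*Clo))
Numer = 8.93, Denom = 181.637
Vm = -80.51 mV


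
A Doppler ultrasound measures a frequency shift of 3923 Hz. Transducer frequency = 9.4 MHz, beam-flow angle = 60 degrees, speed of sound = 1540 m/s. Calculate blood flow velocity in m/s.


v = fd * c / (2 * f0 * cos(theta))
v = 3923 * 1540 / (2 * 9.4000e+06 * cos(60))
v = 0.6427 m/s


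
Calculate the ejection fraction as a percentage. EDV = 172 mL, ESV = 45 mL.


SV = EDV - ESV = 172 - 45 = 127 mL
EF = SV/EDV * 100 = 127/172 * 100
EF = 73.84%


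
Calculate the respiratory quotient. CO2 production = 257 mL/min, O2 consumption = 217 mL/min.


RQ = VCO2 / VO2
RQ = 257 / 217
RQ = 1.184


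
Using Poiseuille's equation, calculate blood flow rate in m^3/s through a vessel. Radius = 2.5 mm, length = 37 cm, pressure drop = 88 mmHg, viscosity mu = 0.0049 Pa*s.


Q = pi*r^4*dP / (8*mu*L)
r = 0.0025 m, L = 0.37 m
dP = 88 mmHg = 11732.336 Pa
Q = 9.9267e-05 m^3/s


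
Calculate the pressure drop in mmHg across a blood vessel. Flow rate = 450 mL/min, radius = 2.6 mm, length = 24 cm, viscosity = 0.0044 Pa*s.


dP = 8*mu*L*Q / (pi*r^4)
Q = 450 mL/min = 7.5e-06 m^3/s
dP = 441.339 Pa = 441.339 / 133.322 mmHg = 3.31 mmHg


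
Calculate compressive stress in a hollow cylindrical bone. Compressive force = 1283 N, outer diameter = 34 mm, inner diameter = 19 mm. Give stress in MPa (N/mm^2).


A = pi*(r_o^2 - r_i^2)
r_o = 17 mm, r_i = 9.5 mm
A = 624.392 mm^2
sigma = F/A = 1283 / 624.392
sigma = 2.055 MPa


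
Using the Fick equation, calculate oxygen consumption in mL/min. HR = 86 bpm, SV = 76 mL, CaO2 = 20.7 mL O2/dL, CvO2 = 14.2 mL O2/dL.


CO = HR*SV = 86*76/1000 = 6.536 L/min
a-v O2 diff = 20.7 - 14.2 = 6.5 mL/dL
VO2 = CO * (CaO2-CvO2) * 10 dL/L
VO2 = 6.536 * 6.5 * 10
VO2 = 424.8 mL/min


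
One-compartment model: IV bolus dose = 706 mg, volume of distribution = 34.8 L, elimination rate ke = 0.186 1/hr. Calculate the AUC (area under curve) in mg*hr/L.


C0 = Dose/Vd = 706/34.8 = 20.2874 mg/L
AUC = C0/ke = 20.2874/0.186
AUC = 109.1 mg*hr/L


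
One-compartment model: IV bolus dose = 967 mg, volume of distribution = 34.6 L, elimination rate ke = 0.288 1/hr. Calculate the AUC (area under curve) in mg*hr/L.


C0 = Dose/Vd = 967/34.6 = 27.948 mg/L
AUC = C0/ke = 27.948/0.288
AUC = 97.04 mg*hr/L


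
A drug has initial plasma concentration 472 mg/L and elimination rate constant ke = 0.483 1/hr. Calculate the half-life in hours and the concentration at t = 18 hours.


t_half = ln(2) / ke = 0.693147 / 0.483 = 1.435 hr
C(t) = C0 * exp(-ke*t) = 472 * exp(-0.483*18)
C(18) = 0.0791 mg/L


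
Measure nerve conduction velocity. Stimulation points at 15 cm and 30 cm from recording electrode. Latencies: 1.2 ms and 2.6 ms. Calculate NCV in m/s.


Distance = (30 - 15) / 100 = 0.15 m
dt = (2.6 - 1.2) / 1000 = 0.0014 s
NCV = dist / dt = 107.1 m/s


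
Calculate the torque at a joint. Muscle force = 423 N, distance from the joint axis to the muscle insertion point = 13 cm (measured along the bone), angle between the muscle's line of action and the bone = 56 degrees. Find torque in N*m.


Torque = F * d * sin(theta)   (moment arm = d*sin(theta))
d = 13 cm = 0.13 m
Torque = 423 * 0.13 * sin(56)
Torque = 45.59 N*m


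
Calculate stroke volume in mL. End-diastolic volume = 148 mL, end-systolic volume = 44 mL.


SV = EDV - ESV
SV = 148 - 44
SV = 104 mL


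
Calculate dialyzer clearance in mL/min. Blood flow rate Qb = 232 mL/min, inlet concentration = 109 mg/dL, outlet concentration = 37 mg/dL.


K = Qb * (Cb_in - Cb_out) / Cb_in
K = 232 * (109 - 37) / 109
K = 153.2 mL/min


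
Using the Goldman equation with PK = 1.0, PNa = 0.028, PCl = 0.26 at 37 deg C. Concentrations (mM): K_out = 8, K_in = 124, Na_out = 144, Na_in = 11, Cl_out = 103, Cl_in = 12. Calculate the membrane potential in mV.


Vm = (RT/F)*ln((PK*Ko + PNa*Nao + PCl*Cli)/(PK*Ki + PNa*Nai + PCl*Clo))
Numer = 15.152, Denom = 151.088
Vm = -61.46 mV


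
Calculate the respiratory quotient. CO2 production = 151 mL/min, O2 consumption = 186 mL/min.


RQ = VCO2 / VO2
RQ = 151 / 186
RQ = 0.8118


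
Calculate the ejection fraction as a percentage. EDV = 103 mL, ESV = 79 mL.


SV = EDV - ESV = 103 - 79 = 24 mL
EF = SV/EDV * 100 = 24/103 * 100
EF = 23.3%


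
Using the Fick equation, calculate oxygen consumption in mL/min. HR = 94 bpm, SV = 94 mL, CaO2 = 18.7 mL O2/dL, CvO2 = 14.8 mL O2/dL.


CO = HR*SV = 94*94/1000 = 8.836 L/min
a-v O2 diff = 18.7 - 14.8 = 3.9 mL/dL
VO2 = CO * (CaO2-CvO2) * 10 dL/L
VO2 = 8.836 * 3.9 * 10
VO2 = 344.6 mL/min


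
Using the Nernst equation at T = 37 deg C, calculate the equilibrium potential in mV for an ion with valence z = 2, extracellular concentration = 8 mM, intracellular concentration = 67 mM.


E = (RT/(zF)) * ln(C_out/C_in)
T = 37 + 273.15 = 310.15 K
E = (8.314 * 310.15 / (2 * 96485)) * ln(8/67)
E = -28.4 mV


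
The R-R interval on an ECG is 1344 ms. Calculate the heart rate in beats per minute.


HR = 60 / RR_interval(s)
RR = 1344 ms = 1.344 s
HR = 60 / 1.344 = 44.64 bpm


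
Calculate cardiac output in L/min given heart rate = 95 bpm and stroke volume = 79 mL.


CO = HR * SV
CO = 95 * 79 / 1000
CO = 7.505 L/min


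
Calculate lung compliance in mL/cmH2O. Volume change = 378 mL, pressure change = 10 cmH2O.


C = dV / dP
C = 378 / 10
C = 37.8 mL/cmH2O


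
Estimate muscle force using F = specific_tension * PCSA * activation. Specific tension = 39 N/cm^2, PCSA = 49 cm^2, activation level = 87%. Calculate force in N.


F = sigma * PCSA * activation
F = 39 * 49 * 0.87
F = 1663 N


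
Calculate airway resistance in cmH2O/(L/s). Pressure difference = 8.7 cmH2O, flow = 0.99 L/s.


R = dP / flow
R = 8.7 / 0.99
R = 8.788 cmH2O/(L/s)


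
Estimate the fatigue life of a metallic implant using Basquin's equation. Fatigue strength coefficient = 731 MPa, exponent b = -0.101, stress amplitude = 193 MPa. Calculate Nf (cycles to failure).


sigma_a = sigma_f' * (2Nf)^b
2Nf = (sigma_a/sigma_f')^(1/b)
2Nf = (193/731)^(1/-0.101)
2Nf = 532521.7
Nf = 2.663e+05


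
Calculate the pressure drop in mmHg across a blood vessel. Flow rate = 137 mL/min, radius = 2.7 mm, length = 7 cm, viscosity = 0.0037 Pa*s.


dP = 8*mu*L*Q / (pi*r^4)
Q = 137 mL/min = 2.28333e-06 m^3/s
dP = 28.337 Pa = 28.337 / 133.322 mmHg = 0.2125 mmHg


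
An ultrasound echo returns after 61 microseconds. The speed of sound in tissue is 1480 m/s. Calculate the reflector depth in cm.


depth = c * t / 2
t = 61 us = 6.1000e-05 s
depth = 1480 * 6.1000e-05 / 2
depth = 0.04514 m = 4.514 cm


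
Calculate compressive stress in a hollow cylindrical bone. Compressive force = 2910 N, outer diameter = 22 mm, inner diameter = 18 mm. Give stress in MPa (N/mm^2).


A = pi*(r_o^2 - r_i^2)
r_o = 11 mm, r_i = 9 mm
A = 125.664 mm^2
sigma = F/A = 2910 / 125.664
sigma = 23.16 MPa


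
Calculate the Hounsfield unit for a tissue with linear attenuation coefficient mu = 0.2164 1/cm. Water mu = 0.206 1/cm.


HU = ((mu_tissue - mu_water) / mu_water) * 1000
HU = ((0.2164 - 0.206) / 0.206) * 1000
HU = 50.49


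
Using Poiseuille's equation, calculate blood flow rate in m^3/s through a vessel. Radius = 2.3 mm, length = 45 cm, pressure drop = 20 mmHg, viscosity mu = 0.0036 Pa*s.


Q = pi*r^4*dP / (8*mu*L)
r = 0.0023 m, L = 0.45 m
dP = 20 mmHg = 2666.44 Pa
Q = 1.8088e-05 m^3/s


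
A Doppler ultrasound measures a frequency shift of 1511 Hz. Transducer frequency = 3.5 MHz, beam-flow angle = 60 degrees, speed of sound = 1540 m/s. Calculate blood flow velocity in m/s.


v = fd * c / (2 * f0 * cos(theta))
v = 1511 * 1540 / (2 * 3.5000e+06 * cos(60))
v = 0.6648 m/s


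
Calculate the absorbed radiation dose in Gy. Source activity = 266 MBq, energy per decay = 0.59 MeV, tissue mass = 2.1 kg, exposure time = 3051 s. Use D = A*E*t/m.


A = 266 MBq = 2.6600e+08 Bq
E = 0.59 MeV = 9.4518e-14 J
D = A*E*t/m = 2.6600e+08*9.4518e-14*3051/2.1
D = 0.03653 Gy


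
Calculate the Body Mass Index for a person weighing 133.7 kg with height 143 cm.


BMI = weight / height^2
height = 143 cm = 1.43 m
BMI = 133.7 / 1.43^2
BMI = 65.38 kg/m^2


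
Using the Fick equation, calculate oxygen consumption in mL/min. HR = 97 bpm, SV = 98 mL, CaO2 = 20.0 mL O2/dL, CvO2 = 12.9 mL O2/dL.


CO = HR*SV = 97*98/1000 = 9.506 L/min
a-v O2 diff = 20.0 - 12.9 = 7.1 mL/dL
VO2 = CO * (CaO2-CvO2) * 10 dL/L
VO2 = 9.506 * 7.1 * 10
VO2 = 674.9 mL/min


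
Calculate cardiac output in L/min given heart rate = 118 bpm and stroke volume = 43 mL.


CO = HR * SV
CO = 118 * 43 / 1000
CO = 5.074 L/min


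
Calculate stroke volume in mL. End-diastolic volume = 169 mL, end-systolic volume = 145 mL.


SV = EDV - ESV
SV = 169 - 145
SV = 24 mL


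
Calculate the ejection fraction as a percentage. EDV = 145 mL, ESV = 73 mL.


SV = EDV - ESV = 145 - 73 = 72 mL
EF = SV/EDV * 100 = 72/145 * 100
EF = 49.66%


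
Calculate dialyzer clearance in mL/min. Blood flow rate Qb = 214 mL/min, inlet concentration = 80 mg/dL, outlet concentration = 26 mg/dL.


K = Qb * (Cb_in - Cb_out) / Cb_in
K = 214 * (80 - 26) / 80
K = 144.4 mL/min


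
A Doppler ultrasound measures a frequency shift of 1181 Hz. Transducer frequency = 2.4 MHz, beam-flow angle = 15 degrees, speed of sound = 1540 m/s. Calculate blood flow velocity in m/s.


v = fd * c / (2 * f0 * cos(theta))
v = 1181 * 1540 / (2 * 2.4000e+06 * cos(15))
v = 0.3923 m/s


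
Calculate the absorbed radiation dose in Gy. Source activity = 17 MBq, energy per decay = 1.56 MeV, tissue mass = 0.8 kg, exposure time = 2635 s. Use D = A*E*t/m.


A = 17 MBq = 1.7000e+07 Bq
E = 1.56 MeV = 2.49912e-13 J
D = A*E*t/m = 1.7000e+07*2.49912e-13*2635/0.8
D = 0.01399 Gy


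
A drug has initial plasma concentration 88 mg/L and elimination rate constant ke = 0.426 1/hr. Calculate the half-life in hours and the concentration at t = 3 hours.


t_half = ln(2) / ke = 0.693147 / 0.426 = 1.627 hr
C(t) = C0 * exp(-ke*t) = 88 * exp(-0.426*3)
C(3) = 24.52 mg/L


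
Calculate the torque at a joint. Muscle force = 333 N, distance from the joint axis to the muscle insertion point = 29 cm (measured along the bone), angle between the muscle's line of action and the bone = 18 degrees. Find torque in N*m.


Torque = F * d * sin(theta)   (moment arm = d*sin(theta))
d = 29 cm = 0.29 m
Torque = 333 * 0.29 * sin(18)
Torque = 29.84 N*m


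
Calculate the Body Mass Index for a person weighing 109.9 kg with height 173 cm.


BMI = weight / height^2
height = 173 cm = 1.73 m
BMI = 109.9 / 1.73^2
BMI = 36.72 kg/m^2


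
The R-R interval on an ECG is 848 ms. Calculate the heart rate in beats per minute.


HR = 60 / RR_interval(s)
RR = 848 ms = 0.848 s
HR = 60 / 0.848 = 70.75 bpm


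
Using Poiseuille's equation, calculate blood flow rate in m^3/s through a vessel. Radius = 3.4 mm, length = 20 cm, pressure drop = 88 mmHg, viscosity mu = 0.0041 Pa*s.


Q = pi*r^4*dP / (8*mu*L)
r = 0.0034 m, L = 0.2 m
dP = 88 mmHg = 11732.336 Pa
Q = 7.5084e-04 m^3/s


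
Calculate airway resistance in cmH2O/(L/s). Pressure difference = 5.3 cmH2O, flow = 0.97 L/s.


R = dP / flow
R = 5.3 / 0.97
R = 5.464 cmH2O/(L/s)


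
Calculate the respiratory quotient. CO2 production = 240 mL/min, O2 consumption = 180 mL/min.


RQ = VCO2 / VO2
RQ = 240 / 180
RQ = 1.333


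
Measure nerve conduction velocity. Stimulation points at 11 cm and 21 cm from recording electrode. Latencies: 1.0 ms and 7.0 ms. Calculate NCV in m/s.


Distance = (21 - 11) / 100 = 0.1 m
dt = (7.0 - 1.0) / 1000 = 0.006 s
NCV = dist / dt = 16.67 m/s


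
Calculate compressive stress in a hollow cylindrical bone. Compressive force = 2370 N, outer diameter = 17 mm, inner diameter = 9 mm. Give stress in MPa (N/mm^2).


A = pi*(r_o^2 - r_i^2)
r_o = 8.5 mm, r_i = 4.5 mm
A = 163.363 mm^2
sigma = F/A = 2370 / 163.363
sigma = 14.51 MPa


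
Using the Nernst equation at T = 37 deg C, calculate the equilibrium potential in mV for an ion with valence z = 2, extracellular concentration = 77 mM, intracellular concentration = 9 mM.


E = (RT/(zF)) * ln(C_out/C_in)
T = 37 + 273.15 = 310.15 K
E = (8.314 * 310.15 / (2 * 96485)) * ln(77/9)
E = 28.68 mV


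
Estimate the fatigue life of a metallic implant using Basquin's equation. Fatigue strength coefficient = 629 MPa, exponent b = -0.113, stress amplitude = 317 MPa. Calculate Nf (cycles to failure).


sigma_a = sigma_f' * (2Nf)^b
2Nf = (sigma_a/sigma_f')^(1/b)
2Nf = (317/629)^(1/-0.113)
2Nf = 430.08279
Nf = 215


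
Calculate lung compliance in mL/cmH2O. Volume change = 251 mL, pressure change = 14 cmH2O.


C = dV / dP
C = 251 / 14
C = 17.93 mL/cmH2O


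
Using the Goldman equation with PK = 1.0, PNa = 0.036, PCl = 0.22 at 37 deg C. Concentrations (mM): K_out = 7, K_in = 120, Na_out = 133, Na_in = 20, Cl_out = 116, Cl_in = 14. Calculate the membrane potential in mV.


Vm = (RT/F)*ln((PK*Ko + PNa*Nao + PCl*Cli)/(PK*Ki + PNa*Nai + PCl*Clo))
Numer = 14.868, Denom = 146.24
Vm = -61.09 mV


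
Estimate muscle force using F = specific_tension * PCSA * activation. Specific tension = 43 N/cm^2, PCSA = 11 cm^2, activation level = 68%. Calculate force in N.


F = sigma * PCSA * activation
F = 43 * 11 * 0.68
F = 321.6 N


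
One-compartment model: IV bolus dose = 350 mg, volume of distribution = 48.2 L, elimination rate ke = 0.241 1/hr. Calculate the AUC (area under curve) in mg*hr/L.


C0 = Dose/Vd = 350/48.2 = 7.26141 mg/L
AUC = C0/ke = 7.26141/0.241
AUC = 30.13 mg*hr/L


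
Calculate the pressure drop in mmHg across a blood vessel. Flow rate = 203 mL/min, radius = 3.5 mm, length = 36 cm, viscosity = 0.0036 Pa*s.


dP = 8*mu*L*Q / (pi*r^4)
Q = 203 mL/min = 3.38333e-06 m^3/s
dP = 74.4076 Pa = 74.4076 / 133.322 mmHg = 0.5581 mmHg


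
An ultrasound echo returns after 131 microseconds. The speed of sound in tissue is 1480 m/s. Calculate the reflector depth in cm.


depth = c * t / 2
t = 131 us = 1.3100e-04 s
depth = 1480 * 1.3100e-04 / 2
depth = 0.09694 m = 9.694 cm


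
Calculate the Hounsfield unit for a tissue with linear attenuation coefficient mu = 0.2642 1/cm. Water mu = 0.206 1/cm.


HU = ((mu_tissue - mu_water) / mu_water) * 1000
HU = ((0.2642 - 0.206) / 0.206) * 1000
HU = 282.5


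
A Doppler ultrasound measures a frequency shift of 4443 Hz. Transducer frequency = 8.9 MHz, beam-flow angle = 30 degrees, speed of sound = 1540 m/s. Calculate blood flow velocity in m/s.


v = fd * c / (2 * f0 * cos(theta))
v = 4443 * 1540 / (2 * 8.9000e+06 * cos(30))
v = 0.4439 m/s


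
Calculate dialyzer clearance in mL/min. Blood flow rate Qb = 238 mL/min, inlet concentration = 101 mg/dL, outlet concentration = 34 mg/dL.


K = Qb * (Cb_in - Cb_out) / Cb_in
K = 238 * (101 - 34) / 101
K = 157.9 mL/min


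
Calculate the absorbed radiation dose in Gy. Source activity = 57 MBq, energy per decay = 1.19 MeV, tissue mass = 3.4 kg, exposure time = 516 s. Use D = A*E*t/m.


A = 57 MBq = 5.7000e+07 Bq
E = 1.19 MeV = 1.90638e-13 J
D = A*E*t/m = 5.7000e+07*1.90638e-13*516/3.4
D = 0.001649 Gy


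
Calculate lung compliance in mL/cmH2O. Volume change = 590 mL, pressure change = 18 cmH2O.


C = dV / dP
C = 590 / 18
C = 32.78 mL/cmH2O
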